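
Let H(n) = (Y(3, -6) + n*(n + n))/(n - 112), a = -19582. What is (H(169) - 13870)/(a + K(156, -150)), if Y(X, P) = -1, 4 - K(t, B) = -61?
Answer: 733469/1112469 ≈ 0.65932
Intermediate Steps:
K(t, B) = 65 (K(t, B) = 4 - 1*(-61) = 4 + 61 = 65)
H(n) = (-1 + 2*n**2)/(-112 + n) (H(n) = (-1 + n*(n + n))/(n - 112) = (-1 + n*(2*n))/(-112 + n) = (-1 + 2*n**2)/(-112 + n))
(H(169) - 13870)/(a + K(156, -150)) = ((-1 + 2*169**2)/(-112 + 169) - 13870)/(-19582 + 65) = ((-1 + 2*28561)/57 - 13870)/(-19517) = ((-1 + 57122)/57 - 13870)*(-1/19517) = ((1/57)*57121 - 13870)*(-1/19517) = (57121/57 - 13870)*(-1/19517) = -733469/57*(-1/19517) = 733469/1112469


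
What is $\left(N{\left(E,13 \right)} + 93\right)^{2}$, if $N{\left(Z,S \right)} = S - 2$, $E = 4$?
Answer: $10816$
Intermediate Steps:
$N{\left(Z,S \right)} = -2 + S$ ($N{\left(Z,S \right)} = S - 2 = -2 + S$)
$\left(N{\left(E,13 \right)} + 93\right)^{2} = \left(\left(-2 + 13\right) + 93\right)^{2} = \left(11 + 93\right)^{2} = 104^{2} = 10816$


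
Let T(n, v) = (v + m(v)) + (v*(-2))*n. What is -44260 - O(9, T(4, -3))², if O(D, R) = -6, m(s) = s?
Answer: -44296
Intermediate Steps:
T(n, v) = 2*v - 2*n*v (T(n, v) = (v + v) + (v*(-2))*n = 2*v + (-2*v)*n = 2*v - 2*n*v)
-44260 - O(9, T(4, -3))² = -44260 - 1*(-6)² = -44260 - 1*36 = -44260 - 36 = -44296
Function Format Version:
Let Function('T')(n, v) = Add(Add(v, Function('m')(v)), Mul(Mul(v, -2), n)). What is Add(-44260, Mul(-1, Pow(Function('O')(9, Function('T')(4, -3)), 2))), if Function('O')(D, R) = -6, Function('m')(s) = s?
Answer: -44296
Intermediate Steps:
Function('T')(n, v) = Add(Mul(2, v), Mul(-2, n, v)) (Function('T')(n, v) = Add(Add(v, v), Mul(Mul(v, -2), n)) = Add(Mul(2, v), Mul(Mul(-2, v), n)) = Add(Mul(2, v), Mul(-2, n, v)))
Add(-44260, Mul(-1, Pow(Function('O')(9, Function('T')(4, -3)), 2))) = Add(-44260, Mul(-1, Pow(-6, 2))) = Add(-44260, Mul(-1, 36)) = Add(-44260, -36) = -44296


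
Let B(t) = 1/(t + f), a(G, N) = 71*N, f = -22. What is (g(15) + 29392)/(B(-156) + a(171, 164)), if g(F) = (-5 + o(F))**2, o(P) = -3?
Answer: 5243168/2072631 ≈ 2.5297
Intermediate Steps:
g(F) = 64 (g(F) = (-5 - 3)**2 = (-8)**2 = 64)
B(t) = 1/(-22 + t) (B(t) = 1/(t - 22) = 1/(-22 + t))
(g(15) + 29392)/(B(-156) + a(171, 164)) = (64 + 29392)/(1/(-22 - 156) + 71*164) = 29456/(1/(-178) + 11644) = 29456/(-1/178 + 11644) = 29456/(2072631/178) = 29456*(178/2072631) = 5243168/2072631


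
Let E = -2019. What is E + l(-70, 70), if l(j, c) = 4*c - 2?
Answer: -1741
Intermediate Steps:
l(j, c) = -2 + 4*c
E + l(-70, 70) = -2019 + (-2 + 4*70) = -2019 + (-2 + 280) = -2019 + 278 = -1741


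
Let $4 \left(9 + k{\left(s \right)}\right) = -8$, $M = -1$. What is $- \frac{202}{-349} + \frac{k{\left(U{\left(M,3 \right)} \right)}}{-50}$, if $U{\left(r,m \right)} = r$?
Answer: $\frac{13939}{17450} \approx 0.7988$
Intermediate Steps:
$k{\left(s \right)} = -11$ ($k{\left(s \right)} = -9 + \frac{1}{4} \left(-8\right) = -9 - 2 = -11$)
$- \frac{202}{-349} + \frac{k{\left(U{\left(M,3 \right)} \right)}}{-50} = - \frac{202}{-349} - \frac{11}{-50} = \left(-202\right) \left(- \frac{1}{349}\right) - - \frac{11}{50} = \frac{202}{349} + \frac{11}{50} = \frac{13939}{17450}$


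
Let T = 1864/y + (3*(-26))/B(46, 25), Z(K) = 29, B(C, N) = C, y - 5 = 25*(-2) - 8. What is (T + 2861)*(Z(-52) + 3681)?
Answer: 240983400/23 ≈ 1.0478e+7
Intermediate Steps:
y = -53 (y = 5 + (25*(-2) - 8) = 5 + (-50 - 8) = 5 - 58 = -53)
T = -44939/1219 (T = 1864/(-53) + (3*(-26))/46 = 1864*(-1/53) - 78*1/46 = -1864/53 - 39/23 = -44939/1219 ≈ -36.865)
(T + 2861)*(Z(-52) + 3681) = (-44939/1219 + 2861)*(29 + 3681) = (3442620/1219)*3710 = 240983400/23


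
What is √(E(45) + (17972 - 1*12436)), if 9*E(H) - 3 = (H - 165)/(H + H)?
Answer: √448431/9 ≈ 74.406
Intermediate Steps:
E(H) = ⅓ + (-165 + H)/(18*H) (E(H) = ⅓ + ((H - 165)/(H + H))/9 = ⅓ + ((-165 + H)/((2*H)))/9 = ⅓ + ((-165 + H)*(1/(2*H)))/9 = ⅓ + ((-165 + H)/(2*H))/9 = ⅓ + (-165 + H)/(18*H))
√(E(45) + (17972 - 1*12436)) = √((1/18)*(-165 + 7*45)/45 + (17972 - 1*12436)) = √((1/18)*(1/45)*(-165 + 315) + (17972 - 12436)) = √((1/18)*(1/45)*150 + 5536) = √(5/27 + 5536) = √(149477/27) = √448431/9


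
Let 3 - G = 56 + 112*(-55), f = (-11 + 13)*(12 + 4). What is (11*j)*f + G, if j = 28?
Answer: 15963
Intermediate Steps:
f = 32 (f = 2*16 = 32)
G = 6107 (G = 3 - (56 + 112*(-55)) = 3 - (56 - 6160) = 3 - 1*(-6104) = 3 + 6104 = 6107)
(11*j)*f + G = (11*28)*32 + 6107 = 308*32 + 6107 = 9856 + 6107 = 15963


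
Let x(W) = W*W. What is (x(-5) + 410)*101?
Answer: 43935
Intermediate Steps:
x(W) = W²
(x(-5) + 410)*101 = ((-5)² + 410)*101 = (25 + 410)*101 = 435*101 = 43935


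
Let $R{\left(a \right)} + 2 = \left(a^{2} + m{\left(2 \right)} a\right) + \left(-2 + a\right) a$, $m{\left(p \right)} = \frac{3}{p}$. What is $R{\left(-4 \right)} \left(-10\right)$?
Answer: $-320$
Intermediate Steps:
$R{\left(a \right)} = -2 + a^{2} + \frac{3 a}{2} + a \left(-2 + a\right)$ ($R{\left(a \right)} = -2 + \left(\left(a^{2} + \frac{3}{2} a\right) + \left(-2 + a\right) a\right) = -2 + \left(\left(a^{2} + 3 \cdot \frac{1}{2} a\right) + a \left(-2 + a\right)\right) = -2 + \left(\left(a^{2} + \frac{3 a}{2}\right) + a \left(-2 + a\right)\right) = -2 + \left(a^{2} + \frac{3 a}{2} + a \left(-2 + a\right)\right) = -2 + a^{2} + \frac{3 a}{2} + a \left(-2 + a\right)$)
$R{\left(-4 \right)} \left(-10\right) = \left(-2 + 2 \left(-4\right)^{2} - -2\right) \left(-10\right) = \left(-2 + 2 \cdot 16 + 2\right) \left(-10\right) = \left(-2 + 32 + 2\right) \left(-10\right) = 32 \left(-10\right) = -320$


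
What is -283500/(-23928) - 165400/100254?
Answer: 1019346575/99953238 ≈ 10.198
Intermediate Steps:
-283500/(-23928) - 165400/100254 = -283500*(-1/23928) - 165400*1/100254 = 23625/1994 - 82700/50127 = 1019346575/99953238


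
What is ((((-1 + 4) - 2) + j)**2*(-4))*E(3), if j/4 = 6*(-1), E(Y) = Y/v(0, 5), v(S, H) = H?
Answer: -6348/5 ≈ -1269.6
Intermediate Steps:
E(Y) = Y/5
j = -24 (j = 4*(6*(-1)) = 4*(-6) = -24)
((((-1 + 4) - 2) + j)**2*(-4))*E(3) = ((((-1 + 4) - 2) - 24)**2*(-4))*((1/5)*3) = (((3 - 2) - 24)**2*(-4))*(3/5) = ((1 - 24)**2*(-4))*(3/5) = ((-23)**2*(-4))*(3/5) = (529*(-4))*(3/5) = -2116*3/5 = -6348/5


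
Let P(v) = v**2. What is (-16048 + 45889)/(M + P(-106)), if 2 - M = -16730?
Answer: 29841/27968 ≈ 1.0670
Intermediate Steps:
M = 16732 (M = 2 - 1*(-16730) = 2 + 16730 = 16732)
(-16048 + 45889)/(M + P(-106)) = (-16048 + 45889)/(16732 + (-106)**2) = 29841/(16732 + 11236) = 29841/27968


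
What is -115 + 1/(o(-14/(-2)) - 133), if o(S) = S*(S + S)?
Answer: -4026/35 ≈ -115.03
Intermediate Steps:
o(S) = 2*S² (o(S) = S*(2*S) = 2*S²)
-115 + 1/(o(-14/(-2)) - 133) = -115 + 1/(2*(-14/(-2))² - 133) = -115 + 1/(2*(-14*(-½))² - 133) = -115 + 1/(2*7² - 133) = -115 + 1/(2*49 - 133) = -115 + 1/(98 - 133) = -115 + 1/(-35) = -115 - 1/35 = -4026/35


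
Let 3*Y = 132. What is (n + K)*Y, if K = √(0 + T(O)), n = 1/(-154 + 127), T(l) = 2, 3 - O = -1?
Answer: -44/27 + 44*√2 ≈ 60.596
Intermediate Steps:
O = 4 (O = 3 - 1*(-1) = 3 + 1 = 4)
Y = 44 (Y = (⅓)*132 = 44)
n = -1/27 (n = 1/(-27) = -1/27 ≈ -0.037037)
K = √2 (K = √(0 + 2) = √2 ≈ 1.4142)
(n + K)*Y = (-1/27 + √2)*44 = -44/27 + 44*√2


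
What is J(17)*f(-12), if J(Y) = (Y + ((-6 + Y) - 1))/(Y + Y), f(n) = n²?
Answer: 1944/17 ≈ 114.35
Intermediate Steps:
J(Y) = (-7 + 2*Y)/(2*Y) (J(Y) = (Y + (-7 + Y))/((2*Y)) = (-7 + 2*Y)*(1/(2*Y)) = (-7 + 2*Y)/(2*Y))
J(17)*f(-12) = ((-7/2 + 17)/17)*(-12)² = ((1/17)*(27/2))*144 = (27/34)*144 = 1944/17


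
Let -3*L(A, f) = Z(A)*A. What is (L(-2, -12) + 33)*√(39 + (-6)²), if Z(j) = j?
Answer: 475*√3/3 ≈ 274.24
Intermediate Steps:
L(A, f) = -A²/3 (L(A, f) = -A*A/3 = -A²/3)
(L(-2, -12) + 33)*√(39 + (-6)²) = (-⅓*(-2)² + 33)*√(39 + (-6)²) = (-⅓*4 + 33)*√(39 + 36) = (-4/3 + 33)*√75 = 95*(5*√3)/3 = 475*√3/3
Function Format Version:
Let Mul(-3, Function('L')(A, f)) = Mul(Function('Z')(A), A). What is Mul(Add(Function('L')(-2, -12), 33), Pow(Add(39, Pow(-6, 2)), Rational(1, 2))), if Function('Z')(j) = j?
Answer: Mul(Rational(475, 3), Pow(3, Rational(1, 2))) ≈ 274.24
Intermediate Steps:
Function('L')(A, f) = Mul(Rational(-1, 3), Pow(A, 2)) (Function('L')(A, f) = Mul(Rational(-1, 3), Mul(A, A)) = Mul(Rational(-1, 3), Pow(A, 2)))
Mul(Add(Function('L')(-2, -12), 33), Pow(Add(39, Pow(-6, 2)), Rational(1, 2))) = Mul(Add(Mul(Rational(-1, 3), Pow(-2, 2)), 33), Pow(Add(39, Pow(-6, 2)), Rational(1, 2))) = Mul(Add(Mul(Rational(-1, 3), 4), 33), Pow(Add(39, 36), Rational(1, 2))) = Mul(Add(Rational(-4, 3), 33), Pow(75, Rational(1, 2))) = Mul(Rational(95, 3), Mul(5, Pow(3, Rational(1, 2)))) = Mul(Rational(475, 3), Pow(3, Rational(1, 2)))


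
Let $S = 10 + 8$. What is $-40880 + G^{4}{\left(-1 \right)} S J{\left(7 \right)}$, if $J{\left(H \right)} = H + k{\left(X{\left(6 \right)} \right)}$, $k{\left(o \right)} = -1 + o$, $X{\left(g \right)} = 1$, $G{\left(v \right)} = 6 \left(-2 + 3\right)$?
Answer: $122416$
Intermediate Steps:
$S = 18$
$G{\left(v \right)} = 6$ ($G{\left(v \right)} = 6 \cdot 1 = 6$)
$J{\left(H \right)} = H$ ($J{\left(H \right)} = H + \left(-1 + 1\right) = H + 0 = H$)
$-40880 + G^{4}{\left(-1 \right)} S J{\left(7 \right)} = -40880 + 6^{4} \cdot 18 \cdot 7 = -40880 + 1296 \cdot 18 \cdot 7 = -40880 + 23328 \cdot 7 = -40880 + 163296 = 122416$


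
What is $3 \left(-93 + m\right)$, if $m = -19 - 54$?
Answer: $-498$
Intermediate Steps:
$m = -73$
$3 \left(-93 + m\right) = 3 \left(-93 - 73\right) = 3 \left(-166\right) = -498$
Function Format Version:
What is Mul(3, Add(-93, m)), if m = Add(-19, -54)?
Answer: -498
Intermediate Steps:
m = -73
Mul(3, Add(-93, m)) = Mul(3, Add(-93, -73)) = Mul(3, -166) = -498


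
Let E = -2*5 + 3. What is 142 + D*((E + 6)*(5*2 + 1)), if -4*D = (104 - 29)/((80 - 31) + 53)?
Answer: 19587/136 ≈ 144.02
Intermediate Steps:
E = -7 (E = -10 + 3 = -7)
D = -25/136 (D = -(104 - 29)/(4*((80 - 31) + 53)) = -75/(4*(49 + 53)) = -75/(4*102) = -1/4*25/34 = -25/136 ≈ -0.18382)
142 + D*((E + 6)*(5*2 + 1)) = 142 - 25*(-7 + 6)*(5*2 + 1)/136 = 142 - (-25)*(10 + 1)/136 = 142 - (-25)*11/136 = 142 - 25/136*(-11) = 142 + 275/136 = 19587/136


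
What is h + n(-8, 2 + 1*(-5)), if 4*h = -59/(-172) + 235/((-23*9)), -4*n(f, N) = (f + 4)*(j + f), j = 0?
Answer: -1167535/142416 ≈ -8.1981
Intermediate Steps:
n(f, N) = -f*(4 + f)/4 (n(f, N) = -(f + 4)*(0 + f)/4 = -(4 + f)*f/4 = -f*(4 + f)/4)
h = -28207/142416 (h = (-59/(-172) + 235/((-23*9)))/4 = (-59*(-1/172) + 235/(-207))/4 = (59/172 + 235*(-1/207))/4 = (59/172 - 235/207)/4 = (1/4)*(-28207/35604) = -28207/142416 ≈ -0.19806)
h + n(-8, 2 + 1*(-5)) = -28207/142416 + (1/4)*(-8)*(-4 - 1*(-8)) = -28207/142416 + (1/4)*(-8)*(-4 + 8) = -28207/142416 + (1/4)*(-8)*4 = -28207/142416 - 8 = -1167535/142416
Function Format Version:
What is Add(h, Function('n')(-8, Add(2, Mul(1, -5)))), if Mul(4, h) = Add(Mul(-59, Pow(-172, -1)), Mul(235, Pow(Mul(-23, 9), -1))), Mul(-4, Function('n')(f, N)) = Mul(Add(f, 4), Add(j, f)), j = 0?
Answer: Rational(-1167535, 142416) ≈ -8.1981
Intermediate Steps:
Function('n')(f, N) = Mul(Rational(-1, 4), f, Add(4, f)) (Function('n')(f, N) = Mul(Rational(-1, 4), Mul(Add(f, 4), Add(0, f))) = Mul(Rational(-1, 4), Mul(Add(4, f), f)) = Mul(Rational(-1, 4), Mul(f, Add(4, f))) = Mul(Rational(-1, 4), f, Add(4, f)))
h = Rational(-28207, 142416) (h = Mul(Rational(1, 4), Add(Mul(-59, Pow(-172, -1)), Mul(235, Pow(Mul(-23, 9), -1)))) = Mul(Rational(1, 4), Add(Mul(-59, Rational(-1, 172)), Mul(235, Pow(-207, -1)))) = Mul(Rational(1, 4), Add(Rational(59, 172), Mul(235, Rational(-1, 207)))) = Mul(Rational(1, 4), Add(Rational(59, 172), Rational(-235, 207))) = Mul(Rational(1, 4), Rational(-28207, 35604)) = Rational(-28207, 142416) ≈ -0.19806)
Add(h, Function('n')(-8, Add(2, Mul(1, -5)))) = Add(Rational(-28207, 142416), Mul(Rational(1, 4), -8, Add(-4, Mul(-1, -8)))) = Add(Rational(-28207, 142416), Mul(Rational(1, 4), -8, Add(-4, 8))) = Add(Rational(-28207, 142416), Mul(Rational(1, 4), -8, 4)) = Add(Rational(-28207, 142416), -8) = Rational(-1167535, 142416)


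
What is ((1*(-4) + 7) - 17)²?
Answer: 196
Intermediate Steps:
((1*(-4) + 7) - 17)² = ((-4 + 7) - 17)² = (3 - 17)² = (-14)² = 196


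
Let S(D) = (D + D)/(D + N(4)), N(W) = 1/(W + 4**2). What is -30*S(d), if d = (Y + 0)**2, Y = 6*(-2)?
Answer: -172800/2881 ≈ -59.979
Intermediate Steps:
Y = -12
N(W) = 1/(16 + W) (N(W) = 1/(W + 16) = 1/(16 + W))
d = 144 (d = (-12 + 0)**2 = (-12)**2 = 144)
S(D) = 2*D/(1/20 + D) (S(D) = (D + D)/(D + 1/(16 + 4)) = (2*D)/(D + 1/20) = (2*D)/(1/20 + D) = 2*D/(1/20 + D))
-30*S(d) = -1200*144/(1 + 20*144) = -1200*144/(1 + 2880) = -1200*144/2881 = -30*5760/2881 = -172800/2881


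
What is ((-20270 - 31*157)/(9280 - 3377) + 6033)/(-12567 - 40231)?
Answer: -17793831/155833297 ≈ -0.11419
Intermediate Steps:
((-20270 - 31*157)/(9280 - 3377) + 6033)/(-12567 - 40231) = ((-20270 - 4867)/5903 + 6033)/(-52798) = (-25137*1/5903 + 6033)*(-1/52798) = (-25137/5903 + 6033)*(-1/52798) = (35587662/5903)*(-1/52798) = -17793831/155833297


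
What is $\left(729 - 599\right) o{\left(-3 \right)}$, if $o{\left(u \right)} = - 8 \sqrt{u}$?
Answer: $- 1040 i \sqrt{3} \approx - 1801.3 i$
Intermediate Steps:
$\left(729 - 599\right) o{\left(-3 \right)} = \left(729 - 599\right) \left(- 8 \sqrt{-3}\right) = 130 \left(- 8 i \sqrt{3}\right) = - 1040 i \sqrt{3}$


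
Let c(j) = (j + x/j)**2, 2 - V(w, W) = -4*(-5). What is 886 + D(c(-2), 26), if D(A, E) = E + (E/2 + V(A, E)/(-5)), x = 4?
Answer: 4643/5 ≈ 928.60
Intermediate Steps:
V(w, W) = -18 (V(w, W) = 2 - (-4)*(-5) = 2 - 1*20 = 2 - 20 = -18)
c(j) = (j + 4/j)**2
D(A, E) = 18/5 + 3*E/2 (D(A, E) = E + (E/2 - 18/(-5)) = E + (E*(1/2) - 18*(-1/5)) = E + (E/2 + 18/5) = E + (18/5 + E/2) = 18/5 + 3*E/2)
886 + D(c(-2), 26) = 886 + (18/5 + (3/2)*26) = 886 + (18/5 + 39) = 886 + 213/5 = 4643/5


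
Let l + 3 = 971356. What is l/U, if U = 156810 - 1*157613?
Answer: -971353/803 ≈ -1209.7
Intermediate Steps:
l = 971353 (l = -3 + 971356 = 971353)
U = -803 (U = 156810 - 157613 = -803)
l/U = 971353/(-803) = 971353*(-1/803) = -971353/803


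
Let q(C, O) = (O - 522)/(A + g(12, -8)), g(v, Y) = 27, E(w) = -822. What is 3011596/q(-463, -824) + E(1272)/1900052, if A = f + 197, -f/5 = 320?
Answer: 1968433016752645/639367498 ≈ 3.0787e+6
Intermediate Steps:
f = -1600 (f = -5*320 = -1600)
A = -1403 (A = -1600 + 197 = -1403)
q(C, O) = 261/688 - O/1376 (q(C, O) = (O - 522)/(-1403 + 27) = (-522 + O)/(-1376) = (-522 + O)*(-1/1376) = 261/688 - O/1376)
3011596/q(-463, -824) + E(1272)/1900052 = 3011596/(261/688 - 1/1376*(-824)) - 822/1900052 = 3011596/(261/688 + 103/172) - 822*1/1900052 = 3011596/(673/688) - 411/950026 = 3011596*(688/673) - 411/950026 = 2071978048/673 - 411/950026 = 1968433016752645/639367498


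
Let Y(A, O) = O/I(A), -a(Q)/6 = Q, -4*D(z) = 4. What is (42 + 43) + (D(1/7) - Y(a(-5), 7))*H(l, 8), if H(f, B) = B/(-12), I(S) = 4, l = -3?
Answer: 521/6 ≈ 86.833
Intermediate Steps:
D(z) = -1 (D(z) = -¼*4 = -1)
a(Q) = -6*Q
H(f, B) = -B/12 (H(f, B) = B*(-1/12) = -B/12)
Y(A, O) = O/4
(42 + 43) + (D(1/7) - Y(a(-5), 7))*H(l, 8) = (42 + 43) + (-1 - 7/4)*(-1/12*8) = 85 + (-1 - 1*7/4)*(-⅔) = 85 + (-1 - 7/4)*(-⅔) = 85 - 11/4*(-⅔) = 85 + 11/6 = 521/6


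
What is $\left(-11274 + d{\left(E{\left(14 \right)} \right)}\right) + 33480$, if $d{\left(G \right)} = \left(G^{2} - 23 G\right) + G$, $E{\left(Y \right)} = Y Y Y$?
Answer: $7491374$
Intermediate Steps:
$E{\left(Y \right)} = Y^{3}$ ($E{\left(Y \right)} = Y^{2} Y = Y^{3}$)
$d{\left(G \right)} = G^{2} - 22 G$
$\left(-11274 + d{\left(E{\left(14 \right)} \right)}\right) + 33480 = \left(-11274 + 14^{3} \left(-22 + 14^{3}\right)\right) + 33480 = \left(-11274 + 2744 \left(-22 + 2744\right)\right) + 33480 = \left(-11274 + 2744 \cdot 2722\right) + 33480 = \left(-11274 + 7469168\right) + 33480 = 7457894 + 33480 = 7491374$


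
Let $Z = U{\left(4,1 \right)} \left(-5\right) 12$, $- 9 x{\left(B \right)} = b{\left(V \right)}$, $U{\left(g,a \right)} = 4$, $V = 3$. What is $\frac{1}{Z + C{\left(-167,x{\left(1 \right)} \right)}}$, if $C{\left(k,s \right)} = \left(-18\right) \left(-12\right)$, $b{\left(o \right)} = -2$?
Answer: $- \frac{1}{24} \approx -0.041667$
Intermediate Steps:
$x{\left(B \right)} = \frac{2}{9}$ ($x{\left(B \right)} = \left(- \frac{1}{9}\right) \left(-2\right) = \frac{2}{9}$)
$C{\left(k,s \right)} = 216$
$Z = -240$ ($Z = 4 \left(-5\right) 12 = \left(-20\right) 12 = -240$)
$\frac{1}{Z + C{\left(-167,x{\left(1 \right)} \right)}} = \frac{1}{-240 + 216} = \frac{1}{-24} = - \frac{1}{24}$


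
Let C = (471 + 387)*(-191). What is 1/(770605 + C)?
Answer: 1/606727 ≈ 1.6482e-6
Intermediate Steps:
C = -163878 (C = 858*(-191) = -163878)
1/(770605 + C) = 1/(770605 - 163878) = 1/606727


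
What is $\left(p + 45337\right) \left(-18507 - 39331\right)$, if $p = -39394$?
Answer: $-343731234$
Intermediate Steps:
$\left(p + 45337\right) \left(-18507 - 39331\right) = \left(-39394 + 45337\right) \left(-18507 - 39331\right) = 5943 \left(-57838\right) = -343731234$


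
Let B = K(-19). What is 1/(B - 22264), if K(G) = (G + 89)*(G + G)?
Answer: -1/24924 ≈ -4.0122e-5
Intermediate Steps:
K(G) = 2*G*(89 + G) (K(G) = (89 + G)*(2*G) = 2*G*(89 + G))
B = -2660 (B = 2*(-19)*(89 - 19) = 2*(-19)*70 = -2660)
1/(B - 22264) = 1/(-2660 - 22264) = 1/(-24924) = -1/24924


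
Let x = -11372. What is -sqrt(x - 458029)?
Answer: -I*sqrt(469401) ≈ -685.13*I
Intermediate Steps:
-sqrt(x - 458029) = -sqrt(-11372 - 458029) = -sqrt(-469401) = -I*sqrt(469401)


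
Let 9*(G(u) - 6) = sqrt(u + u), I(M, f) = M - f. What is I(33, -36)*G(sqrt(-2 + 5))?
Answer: 414 + 23*sqrt(2)*3**(1/4)/3 ≈ 428.27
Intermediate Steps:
G(u) = 6 + sqrt(2)*sqrt(u)/9 (G(u) = 6 + sqrt(u + u)/9 = 6 + sqrt(2*u)/9 = 6 + (sqrt(2)*sqrt(u))/9 = 6 + sqrt(2)*sqrt(u)/9)
I(33, -36)*G(sqrt(-2 + 5)) = (33 - 1*(-36))*(6 + sqrt(2)*sqrt(sqrt(-2 + 5))/9) = (33 + 36)*(6 + sqrt(2)*sqrt(sqrt(3))/9) = 69*(6 + sqrt(2)*3**(1/4)/9) = 414 + 23*sqrt(2)*3**(1/4)/3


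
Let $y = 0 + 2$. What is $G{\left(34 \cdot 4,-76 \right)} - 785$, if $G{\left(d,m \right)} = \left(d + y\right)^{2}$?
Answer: $18259$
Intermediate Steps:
$y = 2$
$G{\left(d,m \right)} = \left(2 + d\right)^{2}$ ($G{\left(d,m \right)} = \left(d + 2\right)^{2} = \left(2 + d\right)^{2}$)
$G{\left(34 \cdot 4,-76 \right)} - 785 = \left(2 + 34 \cdot 4\right)^{2} - 785 = \left(2 + 136\right)^{2} - 785 = 138^{2} - 785 = 19044 - 785 = 18259$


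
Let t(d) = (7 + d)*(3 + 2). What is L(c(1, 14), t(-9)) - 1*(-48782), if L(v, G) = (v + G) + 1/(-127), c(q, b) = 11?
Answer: 6195440/127 ≈ 48783.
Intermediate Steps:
t(d) = 35 + 5*d (t(d) = (7 + d)*5 = 35 + 5*d)
L(v, G) = -1/127 + G + v (L(v, G) = (G + v) - 1/127 = -1/127 + G + v)
L(c(1, 14), t(-9)) - 1*(-48782) = (-1/127 + (35 + 5*(-9)) + 11) - 1*(-48782) = (-1/127 + (35 - 45) + 11) + 48782 = (-1/127 - 10 + 11) + 48782 = 126/127 + 48782 = 6195440/127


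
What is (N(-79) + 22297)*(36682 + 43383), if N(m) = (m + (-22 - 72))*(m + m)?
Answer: 3973706015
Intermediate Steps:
N(m) = 2*m*(-94 + m) (N(m) = (m - 94)*(2*m) = (-94 + m)*(2*m) = 2*m*(-94 + m))
(N(-79) + 22297)*(36682 + 43383) = (2*(-79)*(-94 - 79) + 22297)*(36682 + 43383) = (2*(-79)*(-173) + 22297)*80065 = (27334 + 22297)*80065 = 49631*80065 = 3973706015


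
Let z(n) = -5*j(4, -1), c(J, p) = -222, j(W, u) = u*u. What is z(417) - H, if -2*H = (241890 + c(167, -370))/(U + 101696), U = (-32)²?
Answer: -65461/17120 ≈ -3.8237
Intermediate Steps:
j(W, u) = u²
U = 1024
z(n) = -5 (z(n) = -5*(-1)² = -5*1 = -5)
H = -20139/17120 (H = -(241890 - 222)/(2*(1024 + 101696)) = -120834/102720 = -½*20139/8560 = -20139/17120 ≈ -1.1763)
z(417) - H = -5 - 1*(-20139/17120) = -5 + 20139/17120 = -65461/17120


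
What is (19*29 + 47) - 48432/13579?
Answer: 8071810/13579 ≈ 594.43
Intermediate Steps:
(19*29 + 47) - 48432/13579 = (551 + 47) - 48432/13579 = 598 - 1*48432/13579 = 598 - 48432/13579 = 8071810/13579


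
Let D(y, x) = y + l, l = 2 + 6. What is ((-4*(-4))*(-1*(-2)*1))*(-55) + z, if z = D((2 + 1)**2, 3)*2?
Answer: -1726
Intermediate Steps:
l = 8
D(y, x) = 8 + y (D(y, x) = y + 8 = 8 + y)
z = 34 (z = (8 + (2 + 1)**2)*2 = (8 + 3**2)*2 = (8 + 9)*2 = 17*2 = 34)
((-4*(-4))*(-1*(-2)*1))*(-55) + z = ((-4*(-4))*(-1*(-2)*1))*(-55) + 34 = (16*(2*1))*(-55) + 34 = (16*2)*(-55) + 34 = 32*(-55) + 34 = -1760 + 34 = -1726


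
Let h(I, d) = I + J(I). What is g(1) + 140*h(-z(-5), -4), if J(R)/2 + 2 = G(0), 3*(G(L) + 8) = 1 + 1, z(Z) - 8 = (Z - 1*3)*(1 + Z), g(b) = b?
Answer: -24637/3 ≈ -8212.3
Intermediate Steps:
z(Z) = 8 + (1 + Z)*(-3 + Z) (z(Z) = 8 + (Z - 1*3)*(1 + Z) = 8 + (Z - 3)*(1 + Z) = 8 + (-3 + Z)*(1 + Z) = 8 + (1 + Z)*(-3 + Z))
G(L) = -22/3 (G(L) = -8 + (1 + 1)/3 = -8 + (1/3)*2 = -8 + 2/3 = -22/3)
J(R) = -56/3 (J(R) = -4 + 2*(-22/3) = -4 - 44/3 = -56/3)
h(I, d) = -56/3 + I (h(I, d) = I - 56/3 = -56/3 + I)
g(1) + 140*h(-z(-5), -4) = 1 + 140*(-56/3 - (5 + (-5)**2 - 2*(-5))) = 1 + 140*(-56/3 - (5 + 25 + 10)) = 1 + 140*(-56/3 - 1*40) = 1 + 140*(-56/3 - 40) = 1 + 140*(-176/3) = 1 - 24640/3 = -24637/3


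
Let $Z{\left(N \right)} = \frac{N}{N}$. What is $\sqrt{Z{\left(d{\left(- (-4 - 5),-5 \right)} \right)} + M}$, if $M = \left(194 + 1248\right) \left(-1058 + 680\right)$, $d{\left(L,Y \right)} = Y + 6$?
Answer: $5 i \sqrt{21803} \approx 738.29 i$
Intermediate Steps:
$d{\left(L,Y \right)} = 6 + Y$
$Z{\left(N \right)} = 1$
$M = -545076$ ($M = 1442 \left(-378\right) = -545076$)
$\sqrt{Z{\left(d{\left(- (-4 - 5),-5 \right)} \right)} + M} = \sqrt{1 - 545076} = \sqrt{-545075} = 5 i \sqrt{21803}$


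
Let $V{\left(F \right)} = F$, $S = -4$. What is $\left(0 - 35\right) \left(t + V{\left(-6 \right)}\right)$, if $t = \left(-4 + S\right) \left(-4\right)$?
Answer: $-910$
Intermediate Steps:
$t = 32$ ($t = \left(-4 - 4\right) \left(-4\right) = \left(-8\right) \left(-4\right) = 32$)
$\left(0 - 35\right) \left(t + V{\left(-6 \right)}\right) = \left(0 - 35\right) \left(32 - 6\right) = \left(0 - 35\right) 26 = \left(-35\right) 26 = -910$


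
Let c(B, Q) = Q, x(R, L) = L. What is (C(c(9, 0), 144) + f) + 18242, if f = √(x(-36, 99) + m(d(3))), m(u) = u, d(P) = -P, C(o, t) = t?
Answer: 18386 + 4*√6 ≈ 18396.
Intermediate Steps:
f = 4*√6 (f = √(99 - 1*3) = √(99 - 3) = √96 = 4*√6 ≈ 9.7980)
(C(c(9, 0), 144) + f) + 18242 = (144 + 4*√6) + 18242 = 18386 + 4*√6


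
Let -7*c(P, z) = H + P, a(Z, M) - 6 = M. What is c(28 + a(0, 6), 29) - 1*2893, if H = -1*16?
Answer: -20275/7 ≈ -2896.4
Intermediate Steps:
H = -16
a(Z, M) = 6 + M
c(P, z) = 16/7 - P/7 (c(P, z) = -(-16 + P)/7 = 16/7 - P/7)
c(28 + a(0, 6), 29) - 1*2893 = (16/7 - (28 + (6 + 6))/7) - 1*2893 = (16/7 - (28 + 12)/7) - 2893 = (16/7 - ⅐*40) - 2893 = (16/7 - 40/7) - 2893 = -24/7 - 2893 = -20275/7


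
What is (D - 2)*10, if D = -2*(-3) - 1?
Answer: 30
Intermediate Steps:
D = 5 (D = 6 - 1 = 5)
(D - 2)*10 = (5 - 2)*10 = 3*10 = 30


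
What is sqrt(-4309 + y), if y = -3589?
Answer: I*sqrt(7898) ≈ 88.871*I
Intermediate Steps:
sqrt(-4309 + y) = sqrt(-4309 - 3589) = sqrt(-7898) = I*sqrt(7898)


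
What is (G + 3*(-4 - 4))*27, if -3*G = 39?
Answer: -999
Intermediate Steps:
G = -13 (G = -⅓*39 = -13)
(G + 3*(-4 - 4))*27 = (-13 + 3*(-4 - 4))*27 = (-13 + 3*(-8))*27 = (-13 - 24)*27 = -37*27 = -999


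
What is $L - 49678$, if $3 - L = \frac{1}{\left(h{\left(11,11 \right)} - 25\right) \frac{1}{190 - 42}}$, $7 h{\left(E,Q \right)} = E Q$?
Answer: $- \frac{1340707}{27} \approx -49656.0$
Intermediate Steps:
$h{\left(E,Q \right)} = \frac{E Q}{7}$
$L = \frac{599}{27}$ ($L = 3 - \frac{1}{\left(\frac{1}{7} \cdot 11 \cdot 11 - 25\right) \frac{1}{190 - 42}} = 3 - \frac{1}{\left(\frac{121}{7} - 25\right) \frac{1}{148}} = 3 - \frac{1}{\left(- \frac{54}{7}\right) \frac{1}{148}} = 3 - \frac{1}{- \frac{27}{518}} = 3 - - \frac{518}{27} = 3 + \frac{518}{27} = \frac{599}{27} \approx 22.185$)
$L - 49678 = \frac{599}{27} - 49678 = - \frac{1340707}{27}$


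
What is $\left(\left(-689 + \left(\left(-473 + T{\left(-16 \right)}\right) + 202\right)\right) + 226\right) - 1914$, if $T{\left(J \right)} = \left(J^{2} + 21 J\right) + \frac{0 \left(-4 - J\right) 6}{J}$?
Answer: $-2728$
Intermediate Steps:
$T{\left(J \right)} = J^{2} + 21 J$ ($T{\left(J \right)} = \left(J^{2} + 21 J\right) + \frac{0 \cdot 6}{J} = \left(J^{2} + 21 J\right) + \frac{0}{J} = \left(J^{2} + 21 J\right) + 0 = J^{2} + 21 J$)
$\left(\left(-689 + \left(\left(-473 + T{\left(-16 \right)}\right) + 202\right)\right) + 226\right) - 1914 = \left(\left(-689 - \left(271 + 16 \left(21 - 16\right)\right)\right) + 226\right) - 1914 = \left(\left(-689 + \left(\left(-473 - 80\right) + 202\right)\right) + 226\right) - 1914 = \left(\left(-689 + \left(-553 + 202\right)\right) + 226\right) - 1914 = \left(\left(-689 - 351\right) + 226\right) - 1914 = \left(-1040 + 226\right) - 1914 = -814 - 1914 = -2728$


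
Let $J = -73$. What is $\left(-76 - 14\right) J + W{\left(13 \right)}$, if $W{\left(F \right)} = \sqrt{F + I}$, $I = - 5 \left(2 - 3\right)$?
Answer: $6570 + 3 \sqrt{2} \approx 6574.2$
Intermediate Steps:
$I = 5$ ($I = \left(-5\right) \left(-1\right) = 5$)
$W{\left(F \right)} = \sqrt{5 + F}$ ($W{\left(F \right)} = \sqrt{F + 5} = \sqrt{5 + F}$)
$\left(-76 - 14\right) J + W{\left(13 \right)} = \left(-76 - 14\right) \left(-73\right) + \sqrt{5 + 13} = \left(-76 - 14\right) \left(-73\right) + \sqrt{18} = \left(-90\right) \left(-73\right) + 3 \sqrt{2} = 6570 + 3 \sqrt{2}$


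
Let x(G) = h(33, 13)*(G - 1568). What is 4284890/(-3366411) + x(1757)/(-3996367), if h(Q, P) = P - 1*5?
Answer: -17129083008062/13453413828837 ≈ -1.2732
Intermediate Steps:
h(Q, P) = -5 + P (h(Q, P) = P - 5 = -5 + P)
x(G) = -12544 + 8*G (x(G) = (-5 + 13)*(G - 1568) = 8*(-1568 + G) = -12544 + 8*G)
4284890/(-3366411) + x(1757)/(-3996367) = 4284890/(-3366411) + (-12544 + 8*1757)/(-3996367) = 4284890*(-1/3366411) + (-12544 + 14056)*(-1/3996367) = -4284890/3366411 + 1512*(-1/3996367) = -4284890/3366411 - 1512/3996367 = -17129083008062/13453413828837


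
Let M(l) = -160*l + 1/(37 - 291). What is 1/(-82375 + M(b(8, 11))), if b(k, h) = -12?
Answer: -254/20435571 ≈ -1.2429e-5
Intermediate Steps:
M(l) = -1/254 - 160*l (M(l) = -160*l + 1/(-254) = -160*l - 1/254 = -1/254 - 160*l)
1/(-82375 + M(b(8, 11))) = 1/(-82375 + (-1/254 - 160*(-12))) = 1/(-82375 + (-1/254 + 1920)) = 1/(-82375 + 487679/254) = 1/(-20435571/254) = -254/20435571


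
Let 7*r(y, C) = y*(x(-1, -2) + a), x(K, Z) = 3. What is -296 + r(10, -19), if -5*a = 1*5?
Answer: -2052/7 ≈ -293.14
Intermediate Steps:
a = -1 (a = -5/5 = -1/5*5 = -1)
r(y, C) = 2*y/7 (r(y, C) = (y*(3 - 1))/7 = (y*2)/7 = (2*y)/7 = 2*y/7)
-296 + r(10, -19) = -296 + (2/7)*10 = -296 + 20/7 = -2052/7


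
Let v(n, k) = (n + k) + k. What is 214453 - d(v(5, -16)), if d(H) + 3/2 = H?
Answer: 428963/2 ≈ 2.1448e+5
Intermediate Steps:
v(n, k) = n + 2*k (v(n, k) = (k + n) + k = n + 2*k)
d(H) = -3/2 + H
214453 - d(v(5, -16)) = 214453 - (-3/2 + (5 + 2*(-16))) = 214453 - (-3/2 + (5 - 32)) = 214453 - (-3/2 - 27) = 214453 - 1*(-57/2) = 214453 + 57/2 = 428963/2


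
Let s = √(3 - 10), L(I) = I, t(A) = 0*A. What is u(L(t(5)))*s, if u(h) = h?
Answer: 0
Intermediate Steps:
t(A) = 0
s = I*√7 (s = √(-7) = I*√7 ≈ 2.6458*I)
u(L(t(5)))*s = 0*(I*√7) = 0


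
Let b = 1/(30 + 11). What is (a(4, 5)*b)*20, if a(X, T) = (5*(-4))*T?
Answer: -2000/41 ≈ -48.781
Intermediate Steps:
a(X, T) = -20*T
b = 1/41 ≈ 0.024390
(a(4, 5)*b)*20 = (-20*5*(1/41))*20 = -100*1/41*20 = -100/41*20 = -2000/41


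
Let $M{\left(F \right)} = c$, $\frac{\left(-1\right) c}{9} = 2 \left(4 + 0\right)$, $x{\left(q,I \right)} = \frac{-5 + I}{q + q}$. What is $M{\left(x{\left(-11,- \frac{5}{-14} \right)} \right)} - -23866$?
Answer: $23794$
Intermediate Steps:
$x{\left(q,I \right)} = \frac{-5 + I}{2 q}$
$c = -72$ ($c = - 9 \cdot 2 \left(4 + 0\right) = - 9 \cdot 2 \cdot 4 = \left(-9\right) 8 = -72$)
$M{\left(F \right)} = -72$
$M{\left(x{\left(-11,- \frac{5}{-14} \right)} \right)} - -23866 = -72 - -23866 = -72 + 23866 = 23794$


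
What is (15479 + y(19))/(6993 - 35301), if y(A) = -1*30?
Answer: -2207/4044 ≈ -0.54575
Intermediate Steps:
y(A) = -30
(15479 + y(19))/(6993 - 35301) = (15479 - 30)/(6993 - 35301) = 15449/(-28308) = 15449*(-1/28308) = -2207/4044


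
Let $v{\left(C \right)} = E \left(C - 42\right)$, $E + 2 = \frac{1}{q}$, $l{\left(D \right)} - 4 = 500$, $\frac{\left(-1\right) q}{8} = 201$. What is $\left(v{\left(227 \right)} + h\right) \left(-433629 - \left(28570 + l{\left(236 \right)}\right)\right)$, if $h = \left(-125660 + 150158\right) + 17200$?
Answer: $- \frac{30749038451017}{1608} \approx -1.9123 \cdot 10^{10}$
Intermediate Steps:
$q = -1608$ ($q = \left(-8\right) 201 = -1608$)
$l{\left(D \right)} = 504$ ($l{\left(D \right)} = 4 + 500 = 504$)
$h = 41698$ ($h = 24498 + 17200 = 41698$)
$E = - \frac{3217}{1608}$ ($E = -2 + \frac{1}{-1608} = -2 - \frac{1}{1608} = - \frac{3217}{1608} \approx -2.0006$)
$v{\left(C \right)} = \frac{22519}{268} - \frac{3217 C}{1608}$ ($v{\left(C \right)} = - \frac{3217 \left(C - 42\right)}{1608} = - \frac{3217 \left(-42 + C\right)}{1608} = \frac{22519}{268} - \frac{3217 C}{1608}$)
$\left(v{\left(227 \right)} + h\right) \left(-433629 - \left(28570 + l{\left(236 \right)}\right)\right) = \left(\left(\frac{22519}{268} - \frac{730259}{1608}\right) + 41698\right) \left(-433629 - 29074\right) = \left(- \frac{595145}{1608} + 41698\right) \left(-433629 - 29074\right) = \frac{66455239}{1608} \left(-462703\right) = - \frac{30749038451017}{1608}$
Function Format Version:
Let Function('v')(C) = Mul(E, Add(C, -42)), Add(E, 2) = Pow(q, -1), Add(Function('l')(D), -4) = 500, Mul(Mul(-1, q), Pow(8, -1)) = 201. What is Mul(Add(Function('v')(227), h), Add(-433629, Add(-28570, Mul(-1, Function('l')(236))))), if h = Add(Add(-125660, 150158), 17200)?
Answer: Rational(-30749038451017, 1608) ≈ -1.9123e+10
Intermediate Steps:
q = -1608 (q = Mul(-8, 201) = -1608)
Function('l')(D) = 504 (Function('l')(D) = Add(4, 500) = 504)
h = 41698 (h = Add(24498, 17200) = 41698)
E = Rational(-3217, 1608) (E = Add(-2, Pow(-1608, -1)) = Add(-2, Rational(-1, 1608)) = Rational(-3217, 1608) ≈ -2.0006)
Function('v')(C) = Add(Rational(22519, 268), Mul(Rational(-3217, 1608), C)) (Function('v')(C) = Mul(Rational(-3217, 1608), Add(C, -42)) = Mul(Rational(-3217, 1608), Add(-42, C)) = Add(Rational(22519, 268), Mul(Rational(-3217, 1608), C)))
Mul(Add(Function('v')(227), h), Add(-433629, Add(-28570, Mul(-1, Function('l')(236))))) = Mul(Add(Add(Rational(22519, 268), Mul(Rational(-3217, 1608), 227)), 41698), Add(-433629, Add(-28570, Mul(-1, 504)))) = Mul(Add(Add(Rational(22519, 268), Rational(-730259, 1608)), 41698), Add(-433629, Add(-28570, -504))) = Mul(Add(Rational(-595145, 1608), 41698), Add(-433629, -29074)) = Mul(Rational(66455239, 1608), -462703) = Rational(-30749038451017, 1608)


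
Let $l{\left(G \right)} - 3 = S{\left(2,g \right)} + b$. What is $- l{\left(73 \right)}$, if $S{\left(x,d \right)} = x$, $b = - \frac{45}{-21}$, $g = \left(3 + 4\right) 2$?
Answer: $- \frac{50}{7} \approx -7.1429$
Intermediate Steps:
$g = 14$ ($g = 7 \cdot 2 = 14$)
$b = \frac{15}{7}$ ($b = \left(-45\right) \left(- \frac{1}{21}\right) = \frac{15}{7} \approx 2.1429$)
$l{\left(G \right)} = \frac{50}{7}$ ($l{\left(G \right)} = 3 + \left(2 + \frac{15}{7}\right) = 3 + \frac{29}{7} = \frac{50}{7}$)
$- l{\left(73 \right)} = \left(-1\right) \frac{50}{7} = - \frac{50}{7}$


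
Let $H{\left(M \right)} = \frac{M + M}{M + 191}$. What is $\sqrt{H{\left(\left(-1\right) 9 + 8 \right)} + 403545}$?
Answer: $\frac{\sqrt{3641993530}}{95} \approx 635.25$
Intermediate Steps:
$H{\left(M \right)} = \frac{2 M}{191 + M}$
$\sqrt{H{\left(\left(-1\right) 9 + 8 \right)} + 403545} = \sqrt{\frac{2 \left(\left(-1\right) 9 + 8\right)}{191 + \left(\left(-1\right) 9 + 8\right)} + 403545} = \sqrt{\frac{2 \left(-9 + 8\right)}{191 + \left(-9 + 8\right)} + 403545} = \sqrt{2 \left(-1\right) \frac{1}{191 - 1} + 403545} = \sqrt{2 \left(-1\right) \frac{1}{190} + 403545} = \sqrt{- \frac{1}{95} + 403545} = \sqrt{\frac{38336774}{95}} = \frac{\sqrt{3641993530}}{95}$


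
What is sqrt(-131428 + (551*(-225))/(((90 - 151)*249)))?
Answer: I*sqrt(3368812049257)/5063 ≈ 362.52*I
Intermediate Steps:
sqrt(-131428 + (551*(-225))/(((90 - 151)*249))) = sqrt(-131428 - 123975/((-61*249))) = sqrt(-131428 - 123975/(-15189)) = sqrt(-131428 - 123975*(-1/15189)) = sqrt(-131428 + 41325/5063) = sqrt(-665378639/5063) = I*sqrt(3368812049257)/5063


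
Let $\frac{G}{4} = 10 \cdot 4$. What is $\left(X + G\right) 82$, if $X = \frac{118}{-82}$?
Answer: $13002$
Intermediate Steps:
$X = - \frac{59}{41}$ ($X = 118 \left(- \frac{1}{82}\right) = - \frac{59}{41} \approx -1.439$)
$G = 160$ ($G = 4 \cdot 10 \cdot 4 = 4 \cdot 40 = 160$)
$\left(X + G\right) 82 = \left(- \frac{59}{41} + 160\right) 82 = \frac{6501}{41} \cdot 82 = 13002$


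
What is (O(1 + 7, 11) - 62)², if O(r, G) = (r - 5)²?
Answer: 2809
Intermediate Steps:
O(r, G) = (-5 + r)²
(O(1 + 7, 11) - 62)² = ((-5 + (1 + 7))² - 62)² = ((-5 + 8)² - 62)² = (3² - 62)² = (9 - 62)² = (-53)² = 2809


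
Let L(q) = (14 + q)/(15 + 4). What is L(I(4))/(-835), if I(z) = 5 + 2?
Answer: -21/15865 ≈ -0.0013237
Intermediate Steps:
I(z) = 7
L(q) = 14/19 + q/19 (L(q) = (14 + q)/19 = (14 + q)*(1/19) = 14/19 + q/19)
L(I(4))/(-835) = (14/19 + (1/19)*7)/(-835) = (14/19 + 7/19)*(-1/835) = (21/19)*(-1/835) = -21/15865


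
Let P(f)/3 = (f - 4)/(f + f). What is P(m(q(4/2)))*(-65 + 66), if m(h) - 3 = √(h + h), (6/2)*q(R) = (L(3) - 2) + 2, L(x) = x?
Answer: -15/14 + 6*√2/7 ≈ 0.14075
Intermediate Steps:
q(R) = 1 (q(R) = ((3 - 2) + 2)/3 = (1 + 2)/3 = (⅓)*3 = 1)
m(h) = 3 + √2*√h (m(h) = 3 + √(h + h) = 3 + √(2*h) = 3 + √2*√h)
P(f) = 3*(-4 + f)/(2*f) (P(f) = 3*((f - 4)/(f + f)) = 3*((-4 + f)/((2*f))) = 3*((-4 + f)*(1/(2*f))) = 3*((-4 + f)/(2*f)) = 3*(-4 + f)/(2*f))
P(m(q(4/2)))*(-65 + 66) = (3/2 - 6/(3 + √2*√1))*(-65 + 66) = (3/2 - 6/(3 + √2*1))*1 = (3/2 - 6/(3 + √2))*1 = 3/2 - 6/(3 + √2)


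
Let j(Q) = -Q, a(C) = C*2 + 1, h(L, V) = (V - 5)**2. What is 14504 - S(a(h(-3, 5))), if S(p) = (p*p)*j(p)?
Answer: 14505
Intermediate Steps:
h(L, V) = (-5 + V)**2
a(C) = 1 + 2*C (a(C) = 2*C + 1 = 1 + 2*C)
S(p) = -p**3 (S(p) = (p*p)*(-p) = p**2*(-p) = -p**3)
14504 - S(a(h(-3, 5))) = 14504 - (-1)*(1 + 2*(-5 + 5)**2)**3 = 14504 - (-1)*(1 + 2*0**2)**3 = 14504 - (-1)*(1 + 2*0)**3 = 14504 - (-1)*(1 + 0)**3 = 14504 - (-1)*1**3 = 14504 - (-1) = 14504 - 1*(-1) = 14504 + 1 = 14505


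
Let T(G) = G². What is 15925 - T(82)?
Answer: 9201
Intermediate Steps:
15925 - T(82) = 15925 - 1*82² = 15925 - 1*6724 = 15925 - 6724 = 9201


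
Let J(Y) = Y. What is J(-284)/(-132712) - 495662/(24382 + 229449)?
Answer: -16427051835/8421604918 ≈ -1.9506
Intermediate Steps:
J(-284)/(-132712) - 495662/(24382 + 229449) = -284/(-132712) - 495662/(24382 + 229449) = -284*(-1/132712) - 495662/253831 = 71/33178 - 495662*1/253831 = 71/33178 - 495662/253831 = -16427051835/8421604918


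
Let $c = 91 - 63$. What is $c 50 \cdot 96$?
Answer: $134400$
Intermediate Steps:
$c = 28$
$c 50 \cdot 96 = 28 \cdot 50 \cdot 96 = 1400 \cdot 96 = 134400$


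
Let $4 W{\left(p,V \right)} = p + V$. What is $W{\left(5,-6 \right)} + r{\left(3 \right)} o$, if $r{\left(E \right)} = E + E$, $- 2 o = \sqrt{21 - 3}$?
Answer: $- \frac{1}{4} - 9 \sqrt{2} \approx -12.978$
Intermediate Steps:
$o = - \frac{3 \sqrt{2}}{2}$ ($o = - \frac{\sqrt{21 - 3}}{2} = - \frac{\sqrt{18}}{2} = - \frac{3 \sqrt{2}}{2} \approx -2.1213$)
$W{\left(p,V \right)} = \frac{V}{4} + \frac{p}{4}$ ($W{\left(p,V \right)} = \frac{p + V}{4} = \frac{V + p}{4} = \frac{V}{4} + \frac{p}{4}$)
$r{\left(E \right)} = 2 E$
$W{\left(5,-6 \right)} + r{\left(3 \right)} o = \left(\frac{1}{4} \left(-6\right) + \frac{1}{4} \cdot 5\right) + 2 \cdot 3 \left(- \frac{3 \sqrt{2}}{2}\right) = \left(- \frac{3}{2} + \frac{5}{4}\right) + 6 \left(- \frac{3 \sqrt{2}}{2}\right) = - \frac{1}{4} - 9 \sqrt{2}$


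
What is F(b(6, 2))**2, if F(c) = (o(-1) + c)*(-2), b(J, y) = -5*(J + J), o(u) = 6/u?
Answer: 17424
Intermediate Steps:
b(J, y) = -10*J
F(c) = 12 - 2*c (F(c) = (6/(-1) + c)*(-2) = (6*(-1) + c)*(-2) = (-6 + c)*(-2) = 12 - 2*c)
F(b(6, 2))**2 = (12 - (-20)*6)**2 = (12 - 2*(-60))**2 = (12 + 120)**2 = 132**2 = 17424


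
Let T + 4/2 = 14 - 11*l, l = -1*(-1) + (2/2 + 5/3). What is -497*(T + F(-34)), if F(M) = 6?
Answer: 33299/3 ≈ 11100.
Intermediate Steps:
l = 11/3 (l = 1 + (2*(1/2) + 5*(1/3)) = 1 + (1 + 5/3) = 1 + 8/3 = 11/3 ≈ 3.6667)
T = -85/3 (T = -2 + (14 - 11*11/3) = -2 + (14 - 121/3) = -2 - 79/3 = -85/3 ≈ -28.333)
-497*(T + F(-34)) = -497*(-85/3 + 6) = -497*(-67/3) = 33299/3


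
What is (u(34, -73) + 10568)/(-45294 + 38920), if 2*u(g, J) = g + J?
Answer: -21097/12748 ≈ -1.6549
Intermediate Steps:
u(g, J) = J/2 + g/2 (u(g, J) = (g + J)/2 = (J + g)/2 = J/2 + g/2)
(u(34, -73) + 10568)/(-45294 + 38920) = (((½)*(-73) + (½)*34) + 10568)/(-45294 + 38920) = ((-73/2 + 17) + 10568)/(-6374) = (-39/2 + 10568)*(-1/6374) = (21097/2)*(-1/6374) = -21097/12748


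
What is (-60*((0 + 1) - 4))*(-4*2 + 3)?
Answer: -900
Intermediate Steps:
(-60*((0 + 1) - 4))*(-4*2 + 3) = (-60*(1 - 4))*(-8 + 3) = -60*(-3)*(-5) = -12*(-15)*(-5) = 180*(-5) = -900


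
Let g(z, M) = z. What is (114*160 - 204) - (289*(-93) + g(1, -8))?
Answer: 44912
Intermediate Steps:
(114*160 - 204) - (289*(-93) + g(1, -8)) = (114*160 - 204) - (289*(-93) + 1) = (18240 - 204) - (-26877 + 1) = 18036 - 1*(-26876) = 18036 + 26876 = 44912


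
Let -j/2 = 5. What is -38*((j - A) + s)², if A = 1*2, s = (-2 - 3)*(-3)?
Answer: -342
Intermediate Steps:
j = -10 (j = -2*5 = -10)
s = 15 (s = -5*(-3) = 15)
A = 2
-38*((j - A) + s)² = -38*((-10 - 1*2) + 15)² = -38*((-10 - 2) + 15)² = -38*(-12 + 15)² = -38*3² = -38*9 = -342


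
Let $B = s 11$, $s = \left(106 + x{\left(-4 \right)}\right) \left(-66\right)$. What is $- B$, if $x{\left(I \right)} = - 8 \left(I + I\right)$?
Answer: $123420$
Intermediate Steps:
$x{\left(I \right)} = - 16 I$ ($x{\left(I \right)} = - 8 \cdot 2 I = - 16 I$)
$s = -11220$ ($s = \left(106 - -64\right) \left(-66\right) = \left(106 + 64\right) \left(-66\right) = 170 \left(-66\right) = -11220$)
$B = -123420$ ($B = \left(-11220\right) 11 = -123420$)
$- B = \left(-1\right) \left(-123420\right) = 123420$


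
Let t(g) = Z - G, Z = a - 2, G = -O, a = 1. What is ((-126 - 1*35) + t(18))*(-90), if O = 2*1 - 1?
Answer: 14490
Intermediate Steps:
O = 1 (O = 2 - 1 = 1)
G = -1 (G = -1*1 = -1)
Z = -1 (Z = 1 - 2 = -1)
t(g) = 0 (t(g) = -1 - 1*(-1) = -1 + 1 = 0)
((-126 - 1*35) + t(18))*(-90) = ((-126 - 1*35) + 0)*(-90) = ((-126 - 35) + 0)*(-90) = (-161 + 0)*(-90) = -161*(-90) = 14490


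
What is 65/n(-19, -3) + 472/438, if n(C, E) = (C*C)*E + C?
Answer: 245837/241338 ≈ 1.0186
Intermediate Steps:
n(C, E) = C + E*C**2 (n(C, E) = C**2*E + C = E*C**2 + C = C + E*C**2)
65/n(-19, -3) + 472/438 = 65/((-19*(1 - 19*(-3)))) + 472/438 = 65/((-19*(1 + 57))) + 472*(1/438) = 65/((-19*58)) + 236/219 = 65/(-1102) + 236/219 = 65*(-1/1102) + 236/219 = -65/1102 + 236/219 = 245837/241338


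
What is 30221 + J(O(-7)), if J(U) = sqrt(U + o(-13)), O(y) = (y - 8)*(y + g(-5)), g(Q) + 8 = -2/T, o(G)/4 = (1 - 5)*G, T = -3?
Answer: 30221 + 3*sqrt(47) ≈ 30242.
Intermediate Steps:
o(G) = -16*G (o(G) = 4*((1 - 5)*G) = 4*(-4*G) = -16*G)
g(Q) = -22/3 (g(Q) = -8 - 2/(-3) = -8 - 2*(-1/3) = -8 + 2/3 = -22/3)
O(y) = (-8 + y)*(-22/3 + y) (O(y) = (y - 8)*(y - 22/3) = (-8 + y)*(-22/3 + y))
J(U) = sqrt(208 + U) (J(U) = sqrt(U - 16*(-13)) = sqrt(U + 208) = sqrt(208 + U))
30221 + J(O(-7)) = 30221 + sqrt(208 + (176/3 + (-7)**2 - 46/3*(-7))) = 30221 + sqrt(208 + (176/3 + 49 + 322/3)) = 30221 + sqrt(208 + 215) = 30221 + sqrt(423) = 30221 + 3*sqrt(47)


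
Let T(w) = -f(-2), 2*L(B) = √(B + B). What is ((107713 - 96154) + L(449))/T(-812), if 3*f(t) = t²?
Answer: -34677/4 - 3*√898/8 ≈ -8680.5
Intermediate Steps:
f(t) = t²/3
L(B) = √2*√B/2 (L(B) = √(B + B)/2 = √(2*B)/2 = (√2*√B)/2 = √2*√B/2)
T(w) = -4/3 (T(w) = -(-2)²/3 = -4/3)
((107713 - 96154) + L(449))/T(-812) = ((107713 - 96154) + √2*√449/2)/(-4/3) = (11559 + √898/2)*(-¾) = -34677/4 - 3*√898/8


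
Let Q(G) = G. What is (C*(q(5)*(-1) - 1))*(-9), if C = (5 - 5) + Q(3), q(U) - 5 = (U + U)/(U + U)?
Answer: 189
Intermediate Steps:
q(U) = 6 (q(U) = 5 + (U + U)/(U + U) = 5 + (2*U)/((2*U)) = 5 + (2*U)*(1/(2*U)) = 5 + 1 = 6)
C = 3 (C = (5 - 5) + 3 = 0 + 3 = 3)
(C*(q(5)*(-1) - 1))*(-9) = (3*(6*(-1) - 1))*(-9) = (3*(-6 - 1))*(-9) = (3*(-7))*(-9) = -21*(-9) = 189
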